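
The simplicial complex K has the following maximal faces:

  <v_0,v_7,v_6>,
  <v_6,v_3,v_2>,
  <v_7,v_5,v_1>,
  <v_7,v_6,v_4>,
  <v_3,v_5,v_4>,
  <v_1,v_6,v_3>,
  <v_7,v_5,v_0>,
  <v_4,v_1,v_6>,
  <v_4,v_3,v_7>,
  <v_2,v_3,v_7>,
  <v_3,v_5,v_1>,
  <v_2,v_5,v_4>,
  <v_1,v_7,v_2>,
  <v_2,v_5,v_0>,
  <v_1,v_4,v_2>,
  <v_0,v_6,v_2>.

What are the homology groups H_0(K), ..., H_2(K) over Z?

We work with the vertex ordering v_0 < v_1 < v_2 < v_3 < v_4 < v_5 < v_6 < v_7. The simplices of K, each written with vertices in increasing order, are:

  0-simplices (8): [v_0], [v_1], [v_2], [v_3], [v_4], [v_5], [v_6], [v_7]
  1-simplices (24): (24 of them)
  2-simplices (16): (16 of them)

Hence C_0 ≅ Z^8, C_1 ≅ Z^24, C_2 ≅ Z^16.

∂_1: C_1 → C_0 is given by ∂[p,q] = [q] − [p].
The resulting 8×24 matrix has rank 7, and its Smith normal form has invariant factors (1,1,1,1,1,1,1).

The boundary map ∂_2: C_2 → C_1 maps a triangle to the signed sum of its edges. For instance
  ∂[v_1,v_3,v_5] = [v_3,v_5] − [v_1,v_5] + [v_1,v_3],
  ∂[v_2,v_4,v_5] = [v_4,v_5] − [v_2,v_5] + [v_2,v_4].
The resulting 24×16 matrix has rank 15, and its Smith normal form has invariant factors (1,1,1,1,1,1,1,1,1,1,1,1,1,1,1).

Computing H_k = (kernel of ∂_k) / (image of ∂_{k+1}):

  H_0: rank C_0 − rank ∂_1 = 8 − 7 = 1, and the invariant factors of ∂_1 are all 1, so H_0 ≅ Z.
  H_1: rank ker ∂_1 − rank ∂_2 = (24 − 7) − 15 = 2, and the invariant factors of ∂_2 are all 1, so H_1 ≅ Z^2.
  H_2: rank ker ∂_2 − rank ∂_3 = (16 − 15) − 0 = 1, and there is no ∂_3, so H_2 ≅ Z.

As a check, the Euler characteristic is 8 − 24 + 16 = 0, which agrees with 1 − 2 + 1 = 0.

H_0 ≅ Z,  H_1 ≅ Z^2,  H_2 ≅ Z.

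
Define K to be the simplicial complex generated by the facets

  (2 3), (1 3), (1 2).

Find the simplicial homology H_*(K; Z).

Fix the vertex order 1 < 2 < 3 and write every simplex with vertices in increasing order. Then dim K = 1 and the simplices of K are:

  0-simplices (3): [1], [2], [3]
  1-simplices (3): [1,2], [1,3], [2,3]

so the chain groups are C_0 ≅ Z^3, C_1 ≅ Z^3.

Boundary ∂_1: C_1 → C_0 sends each edge [p,q] (with p < q) to q − p. For instance
  ∂[1,3] = [3] − [1].
The resulting 3×3 matrix has rank 2, and its Smith normal form has invariant factors (1,1).

Now H_k = ker ∂_k / im ∂_{k+1}, so:

  H_0: rank C_0 − rank ∂_1 = 3 − 2 = 1, and the invariant factors of ∂_1 are all 1, so H_0 ≅ Z.
  H_1: rank ker ∂_1 − rank ∂_2 = (3 − 2) − 0 = 1, and there is no ∂_2, so H_1 ≅ Z.

H_0 = Z,  H_1 = Z.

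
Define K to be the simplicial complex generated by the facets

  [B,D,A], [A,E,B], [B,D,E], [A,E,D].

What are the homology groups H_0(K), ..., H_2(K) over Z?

Order the vertices as A < B < D < E. Listing each simplex with vertices in this order, K has dimension 2 with simplices:

  0-simplices (4): A, B, D, E
  1-simplices (6): AB, AD, AE, BD, BE, DE
  2-simplices (4): ABD, ABE, ADE, BDE

giving chain groups C_0 ≅ Z^4, C_1 ≅ Z^6, C_2 ≅ Z^4.

The boundary map ∂_1: C_1 → C_0 is given by ∂[p,q] = [q] − [p].
The resulting 4×6 matrix has rank 3, and its Smith normal form has invariant factors (1,1,1).

Boundary ∂_2: C_2 → C_1 sends each 2-simplex [p,q,r] to [q,r] − [p,r] + [p,q]. For instance
  ∂BDE = DE − BE + BD,
  ∂ABD = BD − AD + AB.
As a 6×4 matrix over Z this has rank 3, with invariant factors (1,1,1).

From H_k ≅ ker(∂_k) / im(∂_{k+1}) we obtain:

  H_0: rank C_0 − rank ∂_1 = 4 − 3 = 1, and the invariant factors of ∂_1 are all 1, so H_0 = Z.
  H_1: rank ker ∂_1 − rank ∂_2 = (6 − 3) − 3 = 0, and the invariant factors of ∂_2 are all 1, so H_1 = 0.
  H_2: rank ker ∂_2 − rank ∂_3 = (4 − 3) − 0 = 1, and there is no ∂_3, so H_2 = Z.

As a check, the Euler characteristic is 4 − 6 + 4 = 2, which agrees with 1 − 0 + 1 = 2.

H_0 = Z,  H_1 = 0,  H_2 = Z.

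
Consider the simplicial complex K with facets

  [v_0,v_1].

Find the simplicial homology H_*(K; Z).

Order the vertices as v_0 < v_1. Listing each simplex with vertices in this order, K has dimension 1 with simplices:

  0-simplices (2): [v_0], [v_1]
  1-simplices (1): [v_0,v_1]

Hence C_0 ≅ Z^2, C_1 ≅ Z^1.

∂_1: C_1 → C_0 maps an edge to its endpoints' difference, ∂[p,q] = q − p. For instance
  ∂[v_0,v_1] = [v_1] − [v_0].
This gives a 2×1 integer matrix of rank 1; reducing to Smith normal form yields diagonal entries (1).

Computing H_k = (kernel of ∂_k) / (image of ∂_{k+1}):

  H_0: rank C_0 − rank ∂_1 = 2 − 1 = 1, and the invariant factors of ∂_1 are all 1, so H_0 ≅ Z.
  H_1: rank ker ∂_1 − rank ∂_2 = (1 − 1) − 0 = 0, and there is no ∂_2, so H_1 ≅ 0.

As a check, the Euler characteristic is 2 − 1 = 1, which agrees with 1 − 0 = 1.
(K is a triangulation of the 1-simplex.)

H_0 = Z,  H_1 = 0.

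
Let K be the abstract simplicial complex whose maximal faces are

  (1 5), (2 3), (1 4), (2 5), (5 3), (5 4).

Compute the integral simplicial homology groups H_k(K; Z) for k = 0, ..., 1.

H_0 ≅ Z,  H_1 ≅ Z^2.

Order the vertices as 1 < 2 < 3 < 4 < 5. Listing each simplex with vertices in this order, K has dimension 1 with simplices:

  0-simplices (5): [1], [2], [3], [4], [5]
  1-simplices (6): [1,4], [1,5], [2,3], [2,5], [3,5], [4,5]

so the chain groups are C_0 ≅ Z^5, C_1 ≅ Z^6.

The boundary map ∂_1: C_1 → C_0 is given by ∂[p,q] = [q] − [p]. For instance
  ∂[2,5] = [5] − [2].
The resulting 5×6 matrix has rank 4, and its Smith normal form has invariant factors (1,1,1,1).

Reading off H_k = ker ∂_k / im ∂_{k+1}:

  H_0: rank C_0 − rank ∂_1 = 5 − 4 = 1, and the invariant factors of ∂_1 are all 1, so H_0 = Z.
  H_1: rank ker ∂_1 − rank ∂_2 = (6 − 4) − 0 = 2, and there is no ∂_2, so H_1 = Z^2.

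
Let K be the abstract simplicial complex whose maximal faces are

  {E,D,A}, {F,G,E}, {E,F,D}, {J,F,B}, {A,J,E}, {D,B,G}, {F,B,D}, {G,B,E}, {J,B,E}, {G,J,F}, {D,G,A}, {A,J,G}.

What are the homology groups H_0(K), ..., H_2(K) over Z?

Order the vertices as A < B < D < E < F < G < J. Listing each simplex with vertices in this order, K has dimension 2 with simplices:

  0-simplices (7): A, B, D, E, F, G, J
  1-simplices (18): AD, AE, AG, AJ, BD, BE, BF, BG, BJ, DE, DF, DG, EF, EG, EJ, FG, FJ, GJ
  2-simplices (12): ADE, ADG, AEJ, AGJ, BDF, BDG, BEG, BEJ, BFJ, DEF, EFG, FGJ

so the chain groups are C_0 ≅ Z^7, C_1 ≅ Z^18, C_2 ≅ Z^12.

The boundary map ∂_1: C_1 → C_0 is given by ∂[p,q] = [q] − [p].
This gives a 7×18 integer matrix of rank 6; reducing to Smith normal form yields diagonal entries (1,1,1,1,1,1).

Boundary ∂_2: C_2 → C_1 maps a triangle to the signed sum of its edges. For instance
  ∂AEJ = EJ − AJ + AE,
  ∂BEG = EG − BG + BE.
This gives a 18×12 integer matrix of rank 12; reducing to Smith normal form yields diagonal entries (1,1,1,1,1,1,1,1,1,1,1,2).

Reading off H_k = ker ∂_k / im ∂_{k+1}:

  H_0: rank C_0 − rank ∂_1 = 7 − 6 = 1, and the invariant factors of ∂_1 are all 1, so H_0 ≅ Z.
  H_1: rank ker ∂_1 − rank ∂_2 = (18 − 6) − 12 = 0, and ∂_2 has invariant factor 2 > 1, so H_1 ≅ Z/2.
  H_2: rank ker ∂_2 − rank ∂_3 = (12 − 12) − 0 = 0, and there is no ∂_3, so H_2 ≅ 0.

H_0 = Z,  H_1 = Z/2,  H_2 = 0.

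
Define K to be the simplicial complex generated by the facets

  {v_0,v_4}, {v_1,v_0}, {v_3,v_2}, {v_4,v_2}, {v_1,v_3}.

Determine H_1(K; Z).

H_1 = Z.

We work with the vertex ordering v_0 < v_1 < v_2 < v_3 < v_4. The simplices of K, each written with vertices in increasing order, are:

  0-simplices (5): [v_0], [v_1], [v_2], [v_3], [v_4]
  1-simplices (5): [v_0,v_1], [v_0,v_4], [v_1,v_3], [v_2,v_3], [v_2,v_4]

so the chain groups are C_0 ≅ Z^5, C_1 ≅ Z^5.

∂_1: C_1 → C_0 sends each edge [p,q] (with p < q) to q − p. For instance
  ∂[v_2,v_3] = [v_3] − [v_2].
The resulting 5×5 matrix has rank 4, and its Smith normal form has invariant factors (1,1,1,1).

From H_k ≅ ker(∂_k) / im(∂_{k+1}) we obtain:

  H_1: rank ker ∂_1 − rank ∂_2 = (5 − 4) − 0 = 1, and there is no ∂_2, so H_1 = Z.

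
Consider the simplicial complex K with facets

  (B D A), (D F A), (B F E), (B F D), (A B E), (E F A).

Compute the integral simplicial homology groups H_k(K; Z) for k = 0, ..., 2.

We work with the vertex ordering A < B < D < E < F. The simplices of K, each written with vertices in increasing order, are:

  0-simplices (5): A, B, D, E, F
  1-simplices (9): AB, AD, AE, AF, BD, BE, BF, DF, EF
  2-simplices (6): ABD, ABE, ADF, AEF, BDF, BEF

giving chain groups C_0 ≅ Z^5, C_1 ≅ Z^9, C_2 ≅ Z^6.

∂_1: C_1 → C_0 sends each edge [p,q] (with p < q) to q − p. For instance
  ∂BE = E − B.
The resulting 5×9 matrix has rank 4, and its Smith normal form has invariant factors (1,1,1,1).

∂_2: C_2 → C_1 acts by ∂[p,q,r] = [q,r] − [p,r] + [p,q]. For instance
  ∂ABD = BD − AD + AB,
  ∂ABE = BE − AE + AB.
As a 9×6 matrix over Z this has rank 5, with invariant factors (1,1,1,1,1).

Now H_k = ker ∂_k / im ∂_{k+1}, so:

  H_0: rank C_0 − rank ∂_1 = 5 − 4 = 1, and the invariant factors of ∂_1 are all 1, so H_0 ≅ Z.
  H_1: rank ker ∂_1 − rank ∂_2 = (9 − 4) − 5 = 0, and the invariant factors of ∂_2 are all 1, so H_1 ≅ 0.
  H_2: rank ker ∂_2 − rank ∂_3 = (6 − 5) − 0 = 1, and there is no ∂_3, so H_2 ≅ Z.

As a check, the Euler characteristic is 5 − 9 + 6 = 2, which agrees with 1 − 0 + 1 = 2.

H_0 = Z,  H_1 = 0,  H_2 = Z.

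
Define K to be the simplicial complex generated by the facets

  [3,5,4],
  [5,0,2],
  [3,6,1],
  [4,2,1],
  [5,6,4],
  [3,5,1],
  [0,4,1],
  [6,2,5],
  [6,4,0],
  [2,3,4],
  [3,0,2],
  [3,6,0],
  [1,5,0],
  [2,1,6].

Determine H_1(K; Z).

Order the vertices as 0 < 1 < 2 < 3 < 4 < 5 < 6. Listing each simplex with vertices in this order, K has dimension 2 with simplices:

  0-simplices (7): [0], [1], [2], [3], [4], [5], [6]
  1-simplices (21): [0,1], [0,2], [0,3], [0,4], [0,5], [0,6], [1,2], [1,3], [1,4], [1,5], [1,6], [2,3], [2,4], [2,5], [2,6], [3,4], [3,5], [3,6], [4,5], [4,6], [5,6]
  2-simplices (14): [0,1,4], [0,1,5], [0,2,3], [0,2,5], [0,3,6], [0,4,6], [1,2,4], [1,2,6], [1,3,5], [1,3,6], [2,3,4], [2,5,6], [3,4,5], [4,5,6]

giving chain groups C_0 ≅ Z^7, C_1 ≅ Z^21, C_2 ≅ Z^14.

∂_1: C_1 → C_0 sends each edge [p,q] (with p < q) to q − p. For instance
  ∂[2,5] = [5] − [2].
This gives a 7×21 integer matrix of rank 6; reducing to Smith normal form yields diagonal entries (1,1,1,1,1,1).

∂_2: C_2 → C_1 maps a triangle to the signed sum of its edges. For instance
  ∂[1,3,6] = [3,6] − [1,6] + [1,3],
  ∂[0,3,6] = [3,6] − [0,6] + [0,3].
The 21×14 boundary matrix has rank 13 and Smith normal form diag(1,1,1,1,1,1,1,1,1,1,1,1,1).

Reading off H_k = ker ∂_k / im ∂_{k+1}:

  H_1: rank ker ∂_1 − rank ∂_2 = (21 − 6) − 13 = 2, and the invariant factors of ∂_2 are all 1, so H_1 = Z^2.

H_1 = Z^2.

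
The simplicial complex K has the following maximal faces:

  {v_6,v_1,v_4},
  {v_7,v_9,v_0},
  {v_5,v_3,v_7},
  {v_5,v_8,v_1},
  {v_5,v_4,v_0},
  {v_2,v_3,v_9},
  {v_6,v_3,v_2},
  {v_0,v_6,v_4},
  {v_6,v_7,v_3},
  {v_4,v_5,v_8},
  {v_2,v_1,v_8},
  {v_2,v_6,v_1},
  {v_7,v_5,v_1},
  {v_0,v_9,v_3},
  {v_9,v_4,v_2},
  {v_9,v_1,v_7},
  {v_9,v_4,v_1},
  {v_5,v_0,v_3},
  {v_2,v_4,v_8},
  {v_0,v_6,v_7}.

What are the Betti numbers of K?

Order the vertices as v_0 < v_1 < v_2 < v_3 < v_4 < v_5 < v_6 < v_7 < v_8 < v_9. Listing each simplex with vertices in this order, K has dimension 2 with simplices:

  0-simplices (10): [v_0], [v_1], [v_2], [v_3], [v_4], [v_5], [v_6], [v_7], [v_8], [v_9]
  1-simplices (30): (30 of them)
  2-simplices (20): (20 of them)

giving chain groups C_0 ≅ Z^10, C_1 ≅ Z^30, C_2 ≅ Z^20.

The boundary map ∂_1: C_1 → C_0 sends each edge [p,q] (with p < q) to q − p. For instance
  ∂[v_7,v_9] = [v_9] − [v_7].
This gives a 10×30 integer matrix of rank 9; reducing to Smith normal form yields diagonal entries (1,1,1,1,1,1,1,1,1).

The boundary map ∂_2: C_2 → C_1 maps a triangle to the signed sum of its edges. For instance
  ∂[v_1,v_4,v_6] = [v_4,v_6] − [v_1,v_6] + [v_1,v_4],
  ∂[v_0,v_3,v_9] = [v_3,v_9] − [v_0,v_9] + [v_0,v_3].
The resulting 30×20 matrix has rank 20, and its Smith normal form has invariant factors (1,1,1,1,1,1,1,1,1,1,1,1,1,1,1,1,1,1,1,2).

From H_k ≅ ker(∂_k) / im(∂_{k+1}) we obtain:

  H_0: rank C_0 − rank ∂_1 = 10 − 9 = 1, and the invariant factors of ∂_1 are all 1, so H_0 ≅ Z.
  H_1: rank ker ∂_1 − rank ∂_2 = (30 − 9) − 20 = 1, and ∂_2 has invariant factor 2 > 1, so H_1 ≅ Z ⊕ Z/2Z.
  H_2: rank ker ∂_2 − rank ∂_3 = (20 − 20) − 0 = 0, and there is no ∂_3, so H_2 ≅ 0.

(K is a triangulation of the Klein bottle.)

Hence the Betti numbers are b_0 = 1, b_1 = 1, b_2 = 0.

b_0 = 1, b_1 = 1, b_2 = 0.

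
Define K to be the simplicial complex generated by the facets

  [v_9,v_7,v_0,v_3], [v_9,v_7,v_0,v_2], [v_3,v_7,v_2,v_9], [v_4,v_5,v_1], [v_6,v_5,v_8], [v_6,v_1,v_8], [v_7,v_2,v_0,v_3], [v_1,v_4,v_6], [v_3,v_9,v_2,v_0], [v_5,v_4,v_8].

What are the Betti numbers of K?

b_0 = 2, b_1 = 1, b_2 = 0, b_3 = 1.

Take the total order v_0 < v_1 < v_2 < v_3 < v_4 < v_5 < v_6 < v_7 < v_8 < v_9 on the vertex set. Then K (dimension 3) consists of the simplices:

  0-simplices (10): [v_0], [v_1], [v_2], [v_3], [v_4], [v_5], [v_6], [v_7], [v_8], [v_9]
  1-simplices (20): (20 of them)
  2-simplices (15): (15 of them)
  3-simplices (5): [v_0,v_2,v_3,v_7], [v_0,v_2,v_3,v_9], [v_0,v_2,v_7,v_9], [v_0,v_3,v_7,v_9], [v_2,v_3,v_7,v_9]

so the chain groups are C_0 ≅ Z^10, C_1 ≅ Z^20, C_2 ≅ Z^15, C_3 ≅ Z^5.

∂_1: C_1 → C_0 is given by ∂[p,q] = [q] − [p].
This gives a 10×20 integer matrix of rank 8; reducing to Smith normal form yields diagonal entries (1,1,1,1,1,1,1,1).

The boundary map ∂_2: C_2 → C_1 sends each 2-simplex [p,q,r] to [q,r] − [p,r] + [p,q]. For instance
  ∂[v_2,v_7,v_9] = [v_7,v_9] − [v_2,v_9] + [v_2,v_7],
  ∂[v_0,v_2,v_3] = [v_2,v_3] − [v_0,v_3] + [v_0,v_2].
The 20×15 boundary matrix has rank 11 and Smith normal form diag(1,1,1,1,1,1,1,1,1,1,1).

The boundary map ∂_3: C_3 → C_2 sends each 3-simplex σ to the alternating sum Σ_i (−1)^i (σ with its i-th vertex removed). For instance
  ∂[v_0,v_2,v_3,v_9] = [v_2,v_3,v_9] − [v_0,v_3,v_9] + [v_0,v_2,v_9] − [v_0,v_2,v_3],
  ∂[v_0,v_2,v_7,v_9] = [v_2,v_7,v_9] − [v_0,v_7,v_9] + [v_0,v_2,v_9] − [v_0,v_2,v_7].
This gives a 15×5 integer matrix of rank 4; reducing to Smith normal form yields diagonal entries (1,1,1,1).

From H_k ≅ ker(∂_k) / im(∂_{k+1}) we obtain:

  H_0: rank C_0 − rank ∂_1 = 10 − 8 = 2, and the invariant factors of ∂_1 are all 1, so H_0 = Z^2.
  H_1: rank ker ∂_1 − rank ∂_2 = (20 − 8) − 11 = 1, and the invariant factors of ∂_2 are all 1, so H_1 = Z.
  H_2: rank ker ∂_2 − rank ∂_3 = (15 − 11) − 4 = 0, and the invariant factors of ∂_3 are all 1, so H_2 = 0.
  H_3: rank ker ∂_3 − rank ∂_4 = (5 − 4) − 0 = 1, and there is no ∂_4, so H_3 = Z.

(K is a triangulation of the disjoint union of the Möbius band and the 3-sphere S^3.)

Hence the Betti numbers are b_0 = 2, b_1 = 1, b_2 = 0, b_3 = 1.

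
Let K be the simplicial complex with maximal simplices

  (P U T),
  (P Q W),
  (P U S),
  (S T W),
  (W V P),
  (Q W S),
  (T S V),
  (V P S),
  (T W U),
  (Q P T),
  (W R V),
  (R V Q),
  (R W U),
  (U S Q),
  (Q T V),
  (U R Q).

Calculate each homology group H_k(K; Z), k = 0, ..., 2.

H_0 = Z,  H_1 = Z^2,  H_2 = Z.

Fix the vertex order P < Q < R < S < T < U < V < W and write every simplex with vertices in increasing order. Then dim K = 2 and the simplices of K are:

  0-simplices (8): P, Q, R, S, T, U, V, W
  1-simplices (24): PQ, PS, PT, PU, PV, PW, QR, QS, QT, QU, QV, QW, RU, RV, RW, ST, SU, SV, SW, TU, TV, TW, UW, VW
  2-simplices (16): PQT, PQW, PSU, PSV, PTU, PVW, QRU, QRV, QSU, QSW, QTV, RUW, RVW, STV, STW, TUW

Hence C_0 ≅ Z^8, C_1 ≅ Z^24, C_2 ≅ Z^16.

The boundary map ∂_1: C_1 → C_0 is given by ∂[p,q] = [q] − [p].
This gives a 8×24 integer matrix of rank 7; reducing to Smith normal form yields diagonal entries (1,1,1,1,1,1,1).

Boundary ∂_2: C_2 → C_1 maps a triangle to the signed sum of its edges. For instance
  ∂PTU = TU − PU + PT,
  ∂TUW = UW − TW + TU.
The resulting 24×16 matrix has rank 15, and its Smith normal form has invariant factors (1,1,1,1,1,1,1,1,1,1,1,1,1,1,1).

From H_k ≅ ker(∂_k) / im(∂_{k+1}) we obtain:

  H_0: rank C_0 − rank ∂_1 = 8 − 7 = 1, and the invariant factors of ∂_1 are all 1, so H_0 ≅ Z.
  H_1: rank ker ∂_1 − rank ∂_2 = (24 − 7) − 15 = 2, and the invariant factors of ∂_2 are all 1, so H_1 ≅ Z^2.
  H_2: rank ker ∂_2 − rank ∂_3 = (16 − 15) − 0 = 1, and there is no ∂_3, so H_2 ≅ Z.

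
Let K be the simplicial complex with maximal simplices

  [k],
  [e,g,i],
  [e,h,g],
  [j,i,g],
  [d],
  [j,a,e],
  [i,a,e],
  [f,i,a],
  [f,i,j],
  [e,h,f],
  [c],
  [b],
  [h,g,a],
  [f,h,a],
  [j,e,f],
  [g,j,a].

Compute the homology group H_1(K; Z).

We work with the vertex ordering a < b < c < d < e < f < g < h < i < j < k. The simplices of K, each written with vertices in increasing order, are:

  0-simplices (11): a, b, c, d, e, f, g, h, i, j, k
  1-simplices (18): ae, af, ag, ah, ai, aj, ef, eg, eh, ei, ej, fh, fi, fj, gh, gi, gj, ij
  2-simplices (12): aei, aej, afh, afi, agh, agj, efh, efj, egh, egi, fij, gij

so the chain groups are C_0 ≅ Z^11, C_1 ≅ Z^18, C_2 ≅ Z^12.

The boundary map ∂_1: C_1 → C_0 maps an edge to its endpoints' difference, ∂[p,q] = q − p. For instance
  ∂aj = j − a.
As a 11×18 matrix over Z this has rank 6, with invariant factors (1,1,1,1,1,1).

∂_2: C_2 → C_1 sends each 2-simplex [p,q,r] to [q,r] − [p,r] + [p,q]. For instance
  ∂agj = gj − aj + ag,
  ∂gij = ij − gj + gi.
The 18×12 boundary matrix has rank 12 and Smith normal form diag(1,1,1,1,1,1,1,1,1,1,1,2).

From H_k ≅ ker(∂_k) / im(∂_{k+1}) we obtain:

  H_1: rank ker ∂_1 − rank ∂_2 = (18 − 6) − 12 = 0, and ∂_2 has invariant factor 2 > 1, so H_1 = Z/2.

(K is a triangulation of the disjoint union of the real projective plane RP^2 and a set of 4 points.)

H_1 = Z/2.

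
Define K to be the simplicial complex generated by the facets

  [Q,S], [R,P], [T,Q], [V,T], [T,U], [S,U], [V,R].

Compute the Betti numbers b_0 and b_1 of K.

b_0 = 1, b_1 = 1.

K has 7 vertices, 7 edges.
rank ∂_0 = 0, rank ∂_1 = 6 ⇒ b_0 = 7 − 0 − 6 = 1; all invariant factors of ∂_1 are 1 so no torsion. So H_0 ≅ Z.
rank ∂_1 = 6, rank ∂_2 = 0 ⇒ b_1 = 7 − 6 − 0 = 1. So H_1 ≅ Z.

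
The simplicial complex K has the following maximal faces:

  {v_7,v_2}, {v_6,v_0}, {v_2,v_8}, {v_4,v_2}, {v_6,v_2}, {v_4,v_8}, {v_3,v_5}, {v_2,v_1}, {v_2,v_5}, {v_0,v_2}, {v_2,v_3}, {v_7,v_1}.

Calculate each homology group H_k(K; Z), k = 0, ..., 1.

H_0 = Z,  H_1 = Z^4.

Fix the vertex order v_0 < v_1 < v_2 < v_3 < v_4 < v_5 < v_6 < v_7 < v_8 and write every simplex with vertices in increasing order. Then dim K = 1 and the simplices of K are:

  0-simplices (9): [v_0], [v_1], [v_2], [v_3], [v_4], [v_5], [v_6], [v_7], [v_8]
  1-simplices (12): [v_0,v_2], [v_0,v_6], [v_1,v_2], [v_1,v_7], [v_2,v_3], [v_2,v_4], [v_2,v_5], [v_2,v_6], [v_2,v_7], [v_2,v_8], [v_3,v_5], [v_4,v_8]

giving chain groups C_0 ≅ Z^9, C_1 ≅ Z^12.

Boundary ∂_1: C_1 → C_0 is given by ∂[p,q] = [q] − [p].
This gives a 9×12 integer matrix of rank 8; reducing to Smith normal form yields diagonal entries (1,1,1,1,1,1,1,1).

Computing H_k = (kernel of ∂_k) / (image of ∂_{k+1}):

  H_0: rank C_0 − rank ∂_1 = 9 − 8 = 1, and the invariant factors of ∂_1 are all 1, so H_0 = Z.
  H_1: rank ker ∂_1 − rank ∂_2 = (12 − 8) − 0 = 4, and there is no ∂_2, so H_1 = Z^4.

(K is a triangulation of a wedge of 4 circles.)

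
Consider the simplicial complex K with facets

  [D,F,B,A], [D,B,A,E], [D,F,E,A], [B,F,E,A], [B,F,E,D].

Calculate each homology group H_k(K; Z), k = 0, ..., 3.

Fix the vertex order A < B < D < E < F and write every simplex with vertices in increasing order. Then dim K = 3 and the simplices of K are:

  0-simplices (5): A, B, D, E, F
  1-simplices (10): AB, AD, AE, AF, BD, BE, BF, DE, DF, EF
  2-simplices (10): ABD, ABE, ABF, ADE, ADF, AEF, BDE, BDF, BEF, DEF
  3-simplices (5): ABDE, ABDF, ABEF, ADEF, BDEF

giving chain groups C_0 ≅ Z^5, C_1 ≅ Z^10, C_2 ≅ Z^10, C_3 ≅ Z^5.

Boundary ∂_1: C_1 → C_0 maps an edge to its endpoints' difference, ∂[p,q] = q − p.
The 5×10 boundary matrix has rank 4 and Smith normal form diag(1,1,1,1).

The boundary map ∂_2: C_2 → C_1 acts by ∂[p,q,r] = [q,r] − [p,r] + [p,q]. For instance
  ∂ABE = BE − AE + AB,
  ∂BDE = DE − BE + BD.
The resulting 10×10 matrix has rank 6, and its Smith normal form has invariant factors (1,1,1,1,1,1).

∂_3: C_3 → C_2 sends each 3-simplex σ to the alternating sum Σ_i (−1)^i (σ with its i-th vertex removed). For instance
  ∂ABDE = BDE − ADE + ABE − ABD,
  ∂ABEF = BEF − AEF + ABF − ABE.
This gives a 10×5 integer matrix of rank 4; reducing to Smith normal form yields diagonal entries (1,1,1,1).

From H_k ≅ ker(∂_k) / im(∂_{k+1}) we obtain:

  H_0: rank C_0 − rank ∂_1 = 5 − 4 = 1, and the invariant factors of ∂_1 are all 1, so H_0 = Z.
  H_1: rank ker ∂_1 − rank ∂_2 = (10 − 4) − 6 = 0, and the invariant factors of ∂_2 are all 1, so H_1 = 0.
  H_2: rank ker ∂_2 − rank ∂_3 = (10 − 6) − 4 = 0, and the invariant factors of ∂_3 are all 1, so H_2 = 0.
  H_3: rank ker ∂_3 − rank ∂_4 = (5 − 4) − 0 = 1, and there is no ∂_4, so H_3 = Z.

As a check, the Euler characteristic is 5 − 10 + 10 − 5 = 0, which agrees with 1 − 0 + 0 − 1 = 0.

H_0 ≅ Z,  H_1 = 0,  H_2 = 0,  H_3 ≅ Z.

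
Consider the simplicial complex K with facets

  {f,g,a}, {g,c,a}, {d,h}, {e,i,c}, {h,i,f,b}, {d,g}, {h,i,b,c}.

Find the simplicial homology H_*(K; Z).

Fix the vertex order a < b < c < d < e < f < g < h < i and write every simplex with vertices in increasing order. Then dim K = 3 and the simplices of K are:

  0-simplices (9): a, b, c, d, e, f, g, h, i
  1-simplices (18): ac, af, ag, bc, bf, bh, bi, ce, cg, ch, ci, dg, dh, ei, fg, fh, fi, hi
  2-simplices (10): acg, afg, bch, bci, bfh, bfi, bhi, cei, chi, fhi
  3-simplices (2): bchi, bfhi

so the chain groups are C_0 ≅ Z^9, C_1 ≅ Z^18, C_2 ≅ Z^10, C_3 ≅ Z^2.

∂_1: C_1 → C_0 sends each edge [p,q] (with p < q) to q − p.
As a 9×18 matrix over Z this has rank 8, with invariant factors (1,1,1,1,1,1,1,1).

∂_2: C_2 → C_1 sends each 2-simplex [p,q,r] to [q,r] − [p,r] + [p,q]. For instance
  ∂bhi = hi − bi + bh,
  ∂afg = fg − ag + af.
The 18×10 boundary matrix has rank 8 and Smith normal form diag(1,1,1,1,1,1,1,1).

The boundary map ∂_3: C_3 → C_2 sends each 3-simplex σ to the alternating sum Σ_i (−1)^i (σ with its i-th vertex removed). For instance
  ∂bfhi = fhi − bhi + bfi − bfh,
  ∂bchi = chi − bhi + bci − bch.
This gives a 10×2 integer matrix of rank 2; reducing to Smith normal form yields diagonal entries (1,1).

Computing H_k = (kernel of ∂_k) / (image of ∂_{k+1}):

  H_0: rank C_0 − rank ∂_1 = 9 − 8 = 1, and the invariant factors of ∂_1 are all 1, so H_0 = Z.
  H_1: rank ker ∂_1 − rank ∂_2 = (18 − 8) − 8 = 2, and the invariant factors of ∂_2 are all 1, so H_1 = Z^2.
  H_2: rank ker ∂_2 − rank ∂_3 = (10 − 8) − 2 = 0, and the invariant factors of ∂_3 are all 1, so H_2 = 0.
  H_3: rank ker ∂_3 − rank ∂_4 = (2 − 2) − 0 = 0, and there is no ∂_4, so H_3 = 0.

As a check, the Euler characteristic is 9 − 18 + 10 − 2 = -1, which agrees with 1 − 2 + 0 − 0 = -1.

H_0 ≅ Z,  H_1 ≅ Z^2,  H_2 = 0,  H_3 = 0.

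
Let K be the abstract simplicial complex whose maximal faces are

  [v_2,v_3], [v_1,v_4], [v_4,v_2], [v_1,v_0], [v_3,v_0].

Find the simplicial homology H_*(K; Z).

H_0 ≅ Z,  H_1 ≅ Z.

We work with the vertex ordering v_0 < v_1 < v_2 < v_3 < v_4. The simplices of K, each written with vertices in increasing order, are:

  0-simplices (5): [v_0], [v_1], [v_2], [v_3], [v_4]
  1-simplices (5): [v_0,v_1], [v_0,v_3], [v_1,v_4], [v_2,v_3], [v_2,v_4]

so the chain groups are C_0 ≅ Z^5, C_1 ≅ Z^5.

∂_1: C_1 → C_0 maps an edge to its endpoints' difference, ∂[p,q] = q − p.
As a 5×5 matrix over Z this has rank 4, with invariant factors (1,1,1,1).

From H_k ≅ ker(∂_k) / im(∂_{k+1}) we obtain:

  H_0: rank C_0 − rank ∂_1 = 5 − 4 = 1, and the invariant factors of ∂_1 are all 1, so H_0 = Z.
  H_1: rank ker ∂_1 − rank ∂_2 = (5 − 4) − 0 = 1, and there is no ∂_2, so H_1 = Z.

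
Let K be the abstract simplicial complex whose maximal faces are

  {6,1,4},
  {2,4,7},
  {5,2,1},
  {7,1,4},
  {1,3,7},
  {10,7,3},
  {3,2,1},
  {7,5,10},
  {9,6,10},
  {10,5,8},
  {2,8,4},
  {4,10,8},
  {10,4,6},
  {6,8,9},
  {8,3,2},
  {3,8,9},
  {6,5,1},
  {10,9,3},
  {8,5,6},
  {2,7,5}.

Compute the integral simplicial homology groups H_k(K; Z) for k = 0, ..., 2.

H_0 ≅ Z,  H_1 ≅ Z ⊕ Z_2,  H_2 = 0.

Fix the vertex order 1 < 2 < 3 < 4 < 5 < 6 < 7 < 8 < 9 < 10 and write every simplex with vertices in increasing order. Then dim K = 2 and the simplices of K are:

  0-simplices (10): [1], [2], [3], [4], [5], [6], [7], [8], [9], [10]
  1-simplices (30): (30 of them)
  2-simplices (20): (20 of them)

so the chain groups are C_0 ≅ Z^10, C_1 ≅ Z^30, C_2 ≅ Z^20.

The boundary map ∂_1: C_1 → C_0 is given by ∂[p,q] = [q] − [p]. For instance
  ∂[5,8] = [8] − [5].
As a 10×30 matrix over Z this has rank 9, with invariant factors (1,1,1,1,1,1,1,1,1).

The boundary map ∂_2: C_2 → C_1 sends each 2-simplex [p,q,r] to [q,r] − [p,r] + [p,q]. For instance
  ∂[3,9,10] = [9,10] − [3,10] + [3,9],
  ∂[2,4,8] = [4,8] − [2,8] + [2,4].
The resulting 30×20 matrix has rank 20, and its Smith normal form has invariant factors (1,1,1,1,1,1,1,1,1,1,1,1,1,1,1,1,1,1,1,2).

Now H_k = ker ∂_k / im ∂_{k+1}, so:

  H_0: rank C_0 − rank ∂_1 = 10 − 9 = 1, and the invariant factors of ∂_1 are all 1, so H_0 ≅ Z.
  H_1: rank ker ∂_1 − rank ∂_2 = (30 − 9) − 20 = 1, and ∂_2 has invariant factor 2 > 1, so H_1 ≅ Z ⊕ Z_2.
  H_2: rank ker ∂_2 − rank ∂_3 = (20 − 20) − 0 = 0, and there is no ∂_3, so H_2 ≅ 0.

As a check, the Euler characteristic is 10 − 30 + 20 = 0, which agrees with 1 − 1 + 0 = 0.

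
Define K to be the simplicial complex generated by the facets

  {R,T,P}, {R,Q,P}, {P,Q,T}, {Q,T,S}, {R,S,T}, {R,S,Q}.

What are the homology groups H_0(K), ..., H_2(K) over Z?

H_0 = Z,  H_1 = 0,  H_2 = Z.

Fix the vertex order P < Q < R < S < T and write every simplex with vertices in increasing order. Then dim K = 2 and the simplices of K are:

  0-simplices (5): P, Q, R, S, T
  1-simplices (9): PQ, PR, PT, QR, QS, QT, RS, RT, ST
  2-simplices (6): PQR, PQT, PRT, QRS, QST, RST

giving chain groups C_0 ≅ Z^5, C_1 ≅ Z^9, C_2 ≅ Z^6.

∂_1: C_1 → C_0 is given by ∂[p,q] = [q] − [p]. For instance
  ∂PT = T − P.
As a 5×9 matrix over Z this has rank 4, with invariant factors (1,1,1,1).

The boundary map ∂_2: C_2 → C_1 acts by ∂[p,q,r] = [q,r] − [p,r] + [p,q]. For instance
  ∂QRS = RS − QS + QR,
  ∂PQT = QT − PT + PQ.
This gives a 9×6 integer matrix of rank 5; reducing to Smith normal form yields diagonal entries (1,1,1,1,1).

Now H_k = ker ∂_k / im ∂_{k+1}, so:

  H_0: rank C_0 − rank ∂_1 = 5 − 4 = 1, and the invariant factors of ∂_1 are all 1, so H_0 ≅ Z.
  H_1: rank ker ∂_1 − rank ∂_2 = (9 − 4) − 5 = 0, and the invariant factors of ∂_2 are all 1, so H_1 ≅ 0.
  H_2: rank ker ∂_2 − rank ∂_3 = (6 − 5) − 0 = 1, and there is no ∂_3, so H_2 ≅ Z.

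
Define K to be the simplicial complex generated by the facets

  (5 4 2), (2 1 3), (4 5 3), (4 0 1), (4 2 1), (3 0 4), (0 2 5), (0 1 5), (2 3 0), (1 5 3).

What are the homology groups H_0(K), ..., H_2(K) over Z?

H_0 ≅ Z,  H_1 ≅ Z/2,  H_2 = 0.

Fix the vertex order 0 < 1 < 2 < 3 < 4 < 5 and write every simplex with vertices in increasing order. Then dim K = 2 and the simplices of K are:

  0-simplices (6): [0], [1], [2], [3], [4], [5]
  1-simplices (15): [0,1], [0,2], [0,3], [0,4], [0,5], [1,2], [1,3], [1,4], [1,5], [2,3], [2,4], [2,5], [3,4], [3,5], [4,5]
  2-simplices (10): [0,1,4], [0,1,5], [0,2,3], [0,2,5], [0,3,4], [1,2,3], [1,2,4], [1,3,5], [2,4,5], [3,4,5]

giving chain groups C_0 ≅ Z^6, C_1 ≅ Z^15, C_2 ≅ Z^10.

∂_1: C_1 → C_0 maps an edge to its endpoints' difference, ∂[p,q] = q − p. For instance
  ∂[3,4] = [4] − [3].
As a 6×15 matrix over Z this has rank 5, with invariant factors (1,1,1,1,1).

Boundary ∂_2: C_2 → C_1 maps a triangle to the signed sum of its edges. For instance
  ∂[1,3,5] = [3,5] − [1,5] + [1,3],
  ∂[1,2,4] = [2,4] − [1,4] + [1,2].
The 15×10 boundary matrix has rank 10 and Smith normal form diag(1,1,1,1,1,1,1,1,1,2).

Computing H_k = (kernel of ∂_k) / (image of ∂_{k+1}):

  H_0: rank C_0 − rank ∂_1 = 6 − 5 = 1, and the invariant factors of ∂_1 are all 1, so H_0 = Z.
  H_1: rank ker ∂_1 − rank ∂_2 = (15 − 5) − 10 = 0, and ∂_2 has invariant factor 2 > 1, so H_1 = Z/2.
  H_2: rank ker ∂_2 − rank ∂_3 = (10 − 10) − 0 = 0, and there is no ∂_3, so H_2 = 0.

As a check, the Euler characteristic is 6 − 15 + 10 = 1, which agrees with 1 − 0 + 0 = 1.
(K is a triangulation of the real projective plane RP^2.)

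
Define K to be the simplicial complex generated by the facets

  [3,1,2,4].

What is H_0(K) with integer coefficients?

H_0 ≅ Z.

Take the total order 1 < 2 < 3 < 4 on the vertex set. Then K (dimension 3) consists of the simplices:

  0-simplices (4): [1], [2], [3], [4]
  1-simplices (6): [1,2], [1,3], [1,4], [2,3], [2,4], [3,4]
  2-simplices (4): [1,2,3], [1,2,4], [1,3,4], [2,3,4]
  3-simplices (1): [1,2,3,4]

Hence C_0 ≅ Z^4, C_1 ≅ Z^6, C_2 ≅ Z^4, C_3 ≅ Z^1.

∂_1: C_1 → C_0 maps an edge to its endpoints' difference, ∂[p,q] = q − p. For instance
  ∂[3,4] = [4] − [3].
The resulting 4×6 matrix has rank 3, and its Smith normal form has invariant factors (1,1,1).

∂_2: C_2 → C_1 sends each 2-simplex [p,q,r] to [q,r] − [p,r] + [p,q]. For instance
  ∂[1,2,3] = [2,3] − [1,3] + [1,2],
  ∂[1,2,4] = [2,4] − [1,4] + [1,2].
As a 6×4 matrix over Z this has rank 3, with invariant factors (1,1,1).

Boundary ∂_3: C_3 → C_2 sends each 3-simplex σ to the alternating sum Σ_i (−1)^i (σ with its i-th vertex removed). For instance
  ∂[1,2,3,4] = [2,3,4] − [1,3,4] + [1,2,4] − [1,2,3].
This gives a 4×1 integer matrix of rank 1; reducing to Smith normal form yields diagonal entries (1).

Now H_k = ker ∂_k / im ∂_{k+1}, so:

  H_0: rank C_0 − rank ∂_1 = 4 − 3 = 1, and the invariant factors of ∂_1 are all 1, so H_0 = Z.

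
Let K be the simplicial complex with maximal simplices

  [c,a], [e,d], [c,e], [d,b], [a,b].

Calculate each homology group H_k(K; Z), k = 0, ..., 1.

Take the total order a < b < c < d < e on the vertex set. Then K (dimension 1) consists of the simplices:

  0-simplices (5): a, b, c, d, e
  1-simplices (5): ab, ac, bd, ce, de

giving chain groups C_0 ≅ Z^5, C_1 ≅ Z^5.

∂_1: C_1 → C_0 sends each edge [p,q] (with p < q) to q − p. For instance
  ∂bd = d − b.
As a 5×5 matrix over Z this has rank 4, with invariant factors (1,1,1,1).

Computing H_k = (kernel of ∂_k) / (image of ∂_{k+1}):

  H_0: rank C_0 − rank ∂_1 = 5 − 4 = 1, and the invariant factors of ∂_1 are all 1, so H_0 = Z.
  H_1: rank ker ∂_1 − rank ∂_2 = (5 − 4) − 0 = 1, and there is no ∂_2, so H_1 = Z.

As a check, the Euler characteristic is 5 − 5 = 0, which agrees with 1 − 1 = 0.

H_0 ≅ Z,  H_1 ≅ Z.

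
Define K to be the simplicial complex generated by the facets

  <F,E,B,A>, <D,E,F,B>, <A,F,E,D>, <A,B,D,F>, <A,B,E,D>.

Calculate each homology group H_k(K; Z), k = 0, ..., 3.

H_0 = Z,  H_1 = 0,  H_2 = 0,  H_3 = Z.

Take the total order A < B < D < E < F on the vertex set. Then K (dimension 3) consists of the simplices:

  0-simplices (5): A, B, D, E, F
  1-simplices (10): AB, AD, AE, AF, BD, BE, BF, DE, DF, EF
  2-simplices (10): ABD, ABE, ABF, ADE, ADF, AEF, BDE, BDF, BEF, DEF
  3-simplices (5): ABDE, ABDF, ABEF, ADEF, BDEF

so the chain groups are C_0 ≅ Z^5, C_1 ≅ Z^10, C_2 ≅ Z^10, C_3 ≅ Z^5.

∂_1: C_1 → C_0 sends each edge [p,q] (with p < q) to q − p. For instance
  ∂AE = E − A.
The resulting 5×10 matrix has rank 4, and its Smith normal form has invariant factors (1,1,1,1).

The boundary map ∂_2: C_2 → C_1 maps a triangle to the signed sum of its edges. For instance
  ∂AEF = EF − AF + AE,
  ∂BDF = DF − BF + BD.
As a 10×10 matrix over Z this has rank 6, with invariant factors (1,1,1,1,1,1).

The boundary map ∂_3: C_3 → C_2 sends each 3-simplex σ to the alternating sum Σ_i (−1)^i (σ with its i-th vertex removed). For instance
  ∂ADEF = DEF − AEF + ADF − ADE,
  ∂ABEF = BEF − AEF + ABF − ABE.
The 10×5 boundary matrix has rank 4 and Smith normal form diag(1,1,1,1).

Now H_k = ker ∂_k / im ∂_{k+1}, so:

  H_0: rank C_0 − rank ∂_1 = 5 − 4 = 1, and the invariant factors of ∂_1 are all 1, so H_0 = Z.
  H_1: rank ker ∂_1 − rank ∂_2 = (10 − 4) − 6 = 0, and the invariant factors of ∂_2 are all 1, so H_1 = 0.
  H_2: rank ker ∂_2 − rank ∂_3 = (10 − 6) − 4 = 0, and the invariant factors of ∂_3 are all 1, so H_2 = 0.
  H_3: rank ker ∂_3 − rank ∂_4 = (5 − 4) − 0 = 1, and there is no ∂_4, so H_3 = Z.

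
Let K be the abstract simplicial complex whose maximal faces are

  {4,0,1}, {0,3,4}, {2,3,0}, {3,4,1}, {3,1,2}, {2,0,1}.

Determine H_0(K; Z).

H_0 = Z.

Fix the vertex order 0 < 1 < 2 < 3 < 4 and write every simplex with vertices in increasing order. Then dim K = 2 and the simplices of K are:

  0-simplices (5): [0], [1], [2], [3], [4]
  1-simplices (9): [0,1], [0,2], [0,3], [0,4], [1,2], [1,3], [1,4], [2,3], [3,4]
  2-simplices (6): [0,1,2], [0,1,4], [0,2,3], [0,3,4], [1,2,3], [1,3,4]

giving chain groups C_0 ≅ Z^5, C_1 ≅ Z^9, C_2 ≅ Z^6.

The boundary map ∂_1: C_1 → C_0 sends each edge [p,q] (with p < q) to q − p. For instance
  ∂[0,2] = [2] − [0].
This gives a 5×9 integer matrix of rank 4; reducing to Smith normal form yields diagonal entries (1,1,1,1).

The boundary map ∂_2: C_2 → C_1 sends each 2-simplex [p,q,r] to [q,r] − [p,r] + [p,q]. For instance
  ∂[1,3,4] = [3,4] − [1,4] + [1,3],
  ∂[0,3,4] = [3,4] − [0,4] + [0,3].
As a 9×6 matrix over Z this has rank 5, with invariant factors (1,1,1,1,1).

Computing H_k = (kernel of ∂_k) / (image of ∂_{k+1}):

  H_0: rank C_0 − rank ∂_1 = 5 − 4 = 1, and the invariant factors of ∂_1 are all 1, so H_0 ≅ Z.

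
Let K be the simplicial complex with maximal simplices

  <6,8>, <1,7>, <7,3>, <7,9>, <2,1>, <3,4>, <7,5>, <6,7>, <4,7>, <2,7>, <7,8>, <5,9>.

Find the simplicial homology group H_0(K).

Take the total order 1 < 2 < 3 < 4 < 5 < 6 < 7 < 8 < 9 on the vertex set. Then K (dimension 1) consists of the simplices:

  0-simplices (9): [1], [2], [3], [4], [5], [6], [7], [8], [9]
  1-simplices (12): [1,2], [1,7], [2,7], [3,4], [3,7], [4,7], [5,7], [5,9], [6,7], [6,8], [7,8], [7,9]

so the chain groups are C_0 ≅ Z^9, C_1 ≅ Z^12.

∂_1: C_1 → C_0 maps an edge to its endpoints' difference, ∂[p,q] = q − p. For instance
  ∂[4,7] = [7] − [4].
The 9×12 boundary matrix has rank 8 and Smith normal form diag(1,1,1,1,1,1,1,1).

From H_k ≅ ker(∂_k) / im(∂_{k+1}) we obtain:

  H_0: rank C_0 − rank ∂_1 = 9 − 8 = 1, and the invariant factors of ∂_1 are all 1, so H_0 = Z.

(K is a triangulation of a wedge of 4 circles.)

H_0 ≅ Z.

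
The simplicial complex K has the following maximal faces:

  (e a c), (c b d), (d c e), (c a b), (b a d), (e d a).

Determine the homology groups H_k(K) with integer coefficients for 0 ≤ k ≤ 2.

Order the vertices as a < b < c < d < e. Listing each simplex with vertices in this order, K has dimension 2 with simplices:

  0-simplices (5): a, b, c, d, e
  1-simplices (9): ab, ac, ad, ae, bc, bd, cd, ce, de
  2-simplices (6): abc, abd, ace, ade, bcd, cde

giving chain groups C_0 ≅ Z^5, C_1 ≅ Z^9, C_2 ≅ Z^6.

Boundary ∂_1: C_1 → C_0 is given by ∂[p,q] = [q] − [p].
The 5×9 boundary matrix has rank 4 and Smith normal form diag(1,1,1,1).

∂_2: C_2 → C_1 maps a triangle to the signed sum of its edges. For instance
  ∂ade = de − ae + ad,
  ∂bcd = cd − bd + bc.
The resulting 9×6 matrix has rank 5, and its Smith normal form has invariant factors (1,1,1,1,1).

Now H_k = ker ∂_k / im ∂_{k+1}, so:

  H_0: rank C_0 − rank ∂_1 = 5 − 4 = 1, and the invariant factors of ∂_1 are all 1, so H_0 = Z.
  H_1: rank ker ∂_1 − rank ∂_2 = (9 − 4) − 5 = 0, and the invariant factors of ∂_2 are all 1, so H_1 = 0.
  H_2: rank ker ∂_2 − rank ∂_3 = (6 − 5) − 0 = 1, and there is no ∂_3, so H_2 = Z.

As a check, the Euler characteristic is 5 − 9 + 6 = 2, which agrees with 1 − 0 + 1 = 2.

H_0 ≅ Z,  H_1 = 0,  H_2 ≅ Z.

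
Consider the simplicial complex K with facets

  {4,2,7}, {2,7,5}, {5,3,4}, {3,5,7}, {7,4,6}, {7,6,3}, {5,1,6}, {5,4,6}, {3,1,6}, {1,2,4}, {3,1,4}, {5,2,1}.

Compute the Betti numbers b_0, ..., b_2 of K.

K has 7 vertices, 18 edges, 12 triangles.
rank ∂_0 = 0, rank ∂_1 = 6 ⇒ b_0 = 7 − 0 − 6 = 1; all invariant factors of ∂_1 are 1 so no torsion. So H_0 = Z.
rank ∂_1 = 6, rank ∂_2 = 12 ⇒ b_1 = 18 − 6 − 12 = 0; ∂_2 has invariant factor(s) [2] giving torsion. So H_1 = Z/2.
rank ∂_2 = 12, rank ∂_3 = 0 ⇒ b_2 = 12 − 12 − 0 = 0. So H_2 = 0.

b_0 = 1, b_1 = 0, b_2 = 0.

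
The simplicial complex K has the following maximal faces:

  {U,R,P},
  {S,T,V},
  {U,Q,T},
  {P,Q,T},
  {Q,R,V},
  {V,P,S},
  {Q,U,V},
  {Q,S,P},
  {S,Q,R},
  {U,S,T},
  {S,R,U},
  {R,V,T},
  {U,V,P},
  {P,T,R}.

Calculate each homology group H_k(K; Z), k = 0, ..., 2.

H_0 ≅ Z,  H_1 ≅ Z^2,  H_2 ≅ Z.

Order the vertices as P < Q < R < S < T < U < V. Listing each simplex with vertices in this order, K has dimension 2 with simplices:

  0-simplices (7): P, Q, R, S, T, U, V
  1-simplices (21): PQ, PR, PS, PT, PU, PV, QR, QS, QT, QU, QV, RS, RT, RU, RV, ST, SU, SV, TU, TV, UV
  2-simplices (14): PQS, PQT, PRT, PRU, PSV, PUV, QRS, QRV, QTU, QUV, RSU, RTV, STU, STV

so the chain groups are C_0 ≅ Z^7, C_1 ≅ Z^21, C_2 ≅ Z^14.

∂_1: C_1 → C_0 is given by ∂[p,q] = [q] − [p]. For instance
  ∂SU = U − S.
The 7×21 boundary matrix has rank 6 and Smith normal form diag(1,1,1,1,1,1).

The boundary map ∂_2: C_2 → C_1 acts by ∂[p,q,r] = [q,r] − [p,r] + [p,q]. For instance
  ∂PRU = RU − PU + PR,
  ∂PQS = QS − PS + PQ.
As a 21×14 matrix over Z this has rank 13, with invariant factors (1,1,1,1,1,1,1,1,1,1,1,1,1).

From H_k ≅ ker(∂_k) / im(∂_{k+1}) we obtain:

  H_0: rank C_0 − rank ∂_1 = 7 − 6 = 1, and the invariant factors of ∂_1 are all 1, so H_0 = Z.
  H_1: rank ker ∂_1 − rank ∂_2 = (21 − 6) − 13 = 2, and the invariant factors of ∂_2 are all 1, so H_1 = Z^2.
  H_2: rank ker ∂_2 − rank ∂_3 = (14 − 13) − 0 = 1, and there is no ∂_3, so H_2 = Z.

As a check, the Euler characteristic is 7 − 21 + 14 = 0, which agrees with 1 − 2 + 1 = 0.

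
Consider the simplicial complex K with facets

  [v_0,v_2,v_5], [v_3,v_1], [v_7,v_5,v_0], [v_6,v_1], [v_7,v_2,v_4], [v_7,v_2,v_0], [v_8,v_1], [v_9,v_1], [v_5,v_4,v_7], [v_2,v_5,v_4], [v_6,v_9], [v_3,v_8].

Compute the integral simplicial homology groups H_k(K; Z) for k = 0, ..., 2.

Take the total order v_0 < v_1 < v_2 < v_3 < v_4 < v_5 < v_6 < v_7 < v_8 < v_9 on the vertex set. Then K (dimension 2) consists of the simplices:

  0-simplices (10): [v_0], [v_1], [v_2], [v_3], [v_4], [v_5], [v_6], [v_7], [v_8], [v_9]
  1-simplices (15): (15 of them)
  2-simplices (6): [v_0,v_2,v_5], [v_0,v_2,v_7], [v_0,v_5,v_7], [v_2,v_4,v_5], [v_2,v_4,v_7], [v_4,v_5,v_7]

so the chain groups are C_0 ≅ Z^10, C_1 ≅ Z^15, C_2 ≅ Z^6.

Boundary ∂_1: C_1 → C_0 sends each edge [p,q] (with p < q) to q − p.
This gives a 10×15 integer matrix of rank 8; reducing to Smith normal form yields diagonal entries (1,1,1,1,1,1,1,1).

Boundary ∂_2: C_2 → C_1 acts by ∂[p,q,r] = [q,r] − [p,r] + [p,q]. For instance
  ∂[v_0,v_5,v_7] = [v_5,v_7] − [v_0,v_7] + [v_0,v_5],
  ∂[v_2,v_4,v_5] = [v_4,v_5] − [v_2,v_5] + [v_2,v_4].
As a 15×6 matrix over Z this has rank 5, with invariant factors (1,1,1,1,1).

Computing H_k = (kernel of ∂_k) / (image of ∂_{k+1}):

  H_0: rank C_0 − rank ∂_1 = 10 − 8 = 2, and the invariant factors of ∂_1 are all 1, so H_0 ≅ Z^2.
  H_1: rank ker ∂_1 − rank ∂_2 = (15 − 8) − 5 = 2, and the invariant factors of ∂_2 are all 1, so H_1 ≅ Z^2.
  H_2: rank ker ∂_2 − rank ∂_3 = (6 − 5) − 0 = 1, and there is no ∂_3, so H_2 ≅ Z.

H_0 ≅ Z^2,  H_1 ≅ Z^2,  H_2 ≅ Z.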